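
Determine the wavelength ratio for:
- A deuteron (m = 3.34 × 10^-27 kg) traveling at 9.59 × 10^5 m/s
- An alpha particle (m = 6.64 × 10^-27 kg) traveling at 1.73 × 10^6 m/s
λ₁/λ₂ = 3.59

Using λ = h/(mv):

λ₁ = h/(m₁v₁) = 2.07 × 10^-13 m
λ₂ = h/(m₂v₂) = 5.77 × 10^-14 m

Ratio λ₁/λ₂ = (m₂v₂)/(m₁v₁)
         = (6.64 × 10^-27 kg × 1.73 × 10^6 m/s) / (3.34 × 10^-27 kg × 9.59 × 10^5 m/s)
         = 3.59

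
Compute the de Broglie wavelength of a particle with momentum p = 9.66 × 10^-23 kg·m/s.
6.86 × 10^-12 m

Using the de Broglie relation λ = h/p:

λ = h/p
λ = (6.626 × 10^-34 J·s) / (9.66 × 10^-23 kg·m/s)
λ = 6.86 × 10^-12 m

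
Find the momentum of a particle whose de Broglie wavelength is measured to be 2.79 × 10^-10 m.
2.37 × 10^-24 kg·m/s

From the de Broglie relation λ = h/p, we solve for p:

p = h/λ
p = (6.626 × 10^-34 J·s) / (2.79 × 10^-10 m)
p = 2.37 × 10^-24 kg·m/s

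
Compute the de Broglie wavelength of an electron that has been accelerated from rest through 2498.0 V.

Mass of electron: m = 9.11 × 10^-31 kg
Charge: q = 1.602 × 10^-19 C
2.45 × 10^-11 m

When a particle is accelerated through voltage V, it gains kinetic energy KE = qV.

The de Broglie wavelength is then λ = h/√(2mqV):

λ = h/√(2mqV)
λ = (6.626 × 10^-34 J·s) / √(2 × 9.11 × 10^-31 kg × 1.602 × 10^-19 C × 2498.0 V)
λ = 2.45 × 10^-11 m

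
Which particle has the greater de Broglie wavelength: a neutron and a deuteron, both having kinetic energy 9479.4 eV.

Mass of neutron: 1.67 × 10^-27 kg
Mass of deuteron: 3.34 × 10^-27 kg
The neutron has the longer wavelength.

Using λ = h/√(2mKE):

For neutron: λ₁ = h/√(2m₁KE) = 2.94 × 10^-13 m
For deuteron: λ₂ = h/√(2m₂KE) = 2.08 × 10^-13 m

Since λ ∝ 1/√m at constant kinetic energy, the lighter particle has the longer wavelength.

The neutron has the longer de Broglie wavelength.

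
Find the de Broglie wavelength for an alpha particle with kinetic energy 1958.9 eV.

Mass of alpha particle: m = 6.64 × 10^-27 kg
3.25 × 10^-13 m

Using λ = h/√(2mKE):

First convert KE to Joules: KE = 1958.9 eV = 3.139 × 10^-16 J

λ = h/√(2mKE)
λ = (6.626 × 10^-34 J·s) / √(2 × 6.64 × 10^-27 kg × 3.139 × 10^-16 J)
λ = 3.25 × 10^-13 m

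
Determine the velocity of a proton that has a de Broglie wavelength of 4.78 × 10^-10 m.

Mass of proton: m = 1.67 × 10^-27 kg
8.30 × 10^2 m/s

From the de Broglie relation λ = h/(mv), we solve for v:

v = h/(mλ)
v = (6.626 × 10^-34 J·s) / (1.67 × 10^-27 kg × 4.78 × 10^-10 m)
v = 8.30 × 10^2 m/s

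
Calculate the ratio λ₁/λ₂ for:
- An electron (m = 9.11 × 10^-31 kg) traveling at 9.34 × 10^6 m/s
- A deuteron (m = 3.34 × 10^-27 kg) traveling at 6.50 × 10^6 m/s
λ₁/λ₂ = 2.55 × 10^3

Using λ = h/(mv):

λ₁ = h/(m₁v₁) = 7.79 × 10^-11 m
λ₂ = h/(m₂v₂) = 3.05 × 10^-14 m

Ratio λ₁/λ₂ = (m₂v₂)/(m₁v₁)
         = (3.34 × 10^-27 kg × 6.50 × 10^6 m/s) / (9.11 × 10^-31 kg × 9.34 × 10^6 m/s)
         = 2.55 × 10^3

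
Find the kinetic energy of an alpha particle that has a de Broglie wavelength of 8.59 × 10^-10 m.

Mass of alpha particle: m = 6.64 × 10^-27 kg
4.48 × 10^-23 J (or 2.80 × 10^-4 eV)

From λ = h/√(2mKE), we solve for KE:

λ² = h²/(2mKE)
KE = h²/(2mλ²)
KE = (6.626 × 10^-34 J·s)² / (2 × 6.64 × 10^-27 kg × (8.59 × 10^-10 m)²)
KE = 4.48 × 10^-23 J
KE = 2.80 × 10^-4 eV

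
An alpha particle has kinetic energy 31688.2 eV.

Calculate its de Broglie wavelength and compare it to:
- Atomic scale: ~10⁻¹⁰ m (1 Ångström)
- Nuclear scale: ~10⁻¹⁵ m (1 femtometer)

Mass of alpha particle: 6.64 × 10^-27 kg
λ = 8.07 × 10^-14 m, which is between nuclear and atomic scales.

Using λ = h/√(2mKE):

KE = 31688.2 eV = 5.077 × 10^-15 J

λ = h/√(2mKE)
λ = (6.626 × 10^-34 J·s) / √(2 × 6.64 × 10^-27 kg × 5.077 × 10^-15 J)
λ = 8.07 × 10^-14 m

Comparison:
- Atomic scale (10⁻¹⁰ m): λ is 0.00081× this size
- Nuclear scale (10⁻¹⁵ m): λ is 81× this size

The wavelength is between nuclear and atomic scales.

This wavelength is appropriate for probing atomic structure but too large for nuclear physics experiments.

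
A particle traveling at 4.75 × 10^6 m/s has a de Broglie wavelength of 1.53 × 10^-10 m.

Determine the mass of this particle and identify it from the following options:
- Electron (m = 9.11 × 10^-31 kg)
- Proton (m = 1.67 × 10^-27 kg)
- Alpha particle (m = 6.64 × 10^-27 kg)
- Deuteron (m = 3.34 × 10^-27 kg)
The particle is an electron.

From λ = h/(mv), solve for mass:

m = h/(λv)
m = (6.626 × 10^-34 J·s) / (1.53 × 10^-10 m × 4.75 × 10^6 m/s)
m = 9.12 × 10^-31 kg

Comparing with the listed masses, this is closest to an electron.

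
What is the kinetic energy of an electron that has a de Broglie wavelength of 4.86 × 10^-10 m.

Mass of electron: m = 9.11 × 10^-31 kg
1.02 × 10^-18 J (or 6.37 eV)

From λ = h/√(2mKE), we solve for KE:

λ² = h²/(2mKE)
KE = h²/(2mλ²)
KE = (6.626 × 10^-34 J·s)² / (2 × 9.11 × 10^-31 kg × (4.86 × 10^-10 m)²)
KE = 1.02 × 10^-18 J
KE = 6.37 eV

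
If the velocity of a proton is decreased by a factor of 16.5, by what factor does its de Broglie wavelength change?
The wavelength increases by a factor of 16.5.

From λ = h/(mv), the wavelength is inversely proportional to velocity:

λ ∝ 1/v

If v → v/16.5, then λ → 16.5λ

When velocity is decreased by a factor of 16.5, the wavelength increases by a factor of 16.5.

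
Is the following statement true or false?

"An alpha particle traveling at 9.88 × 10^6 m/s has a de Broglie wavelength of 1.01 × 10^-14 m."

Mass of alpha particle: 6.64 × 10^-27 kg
True

The claim is correct.

Using λ = h/(mv):
λ = (6.626 × 10^-34 J·s) / (6.64 × 10^-27 kg × 9.88 × 10^6 m/s)
λ = 1.01 × 10^-14 m

This matches the claimed value.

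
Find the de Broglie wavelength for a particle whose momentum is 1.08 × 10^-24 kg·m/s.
6.14 × 10^-10 m

Using the de Broglie relation λ = h/p:

λ = h/p
λ = (6.626 × 10^-34 J·s) / (1.08 × 10^-24 kg·m/s)
λ = 6.14 × 10^-10 m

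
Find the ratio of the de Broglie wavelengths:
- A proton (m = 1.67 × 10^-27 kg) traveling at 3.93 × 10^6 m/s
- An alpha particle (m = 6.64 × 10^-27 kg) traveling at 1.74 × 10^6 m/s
λ₁/λ₂ = 1.76

Using λ = h/(mv):

λ₁ = h/(m₁v₁) = 1.01 × 10^-13 m
λ₂ = h/(m₂v₂) = 5.74 × 10^-14 m

Ratio λ₁/λ₂ = (m₂v₂)/(m₁v₁)
         = (6.64 × 10^-27 kg × 1.74 × 10^6 m/s) / (1.67 × 10^-27 kg × 3.93 × 10^6 m/s)
         = 1.76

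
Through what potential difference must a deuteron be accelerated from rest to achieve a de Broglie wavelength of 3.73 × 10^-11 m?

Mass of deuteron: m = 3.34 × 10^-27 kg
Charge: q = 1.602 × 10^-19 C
2.95 × 10^-1 V

From λ = h/√(2mqV), we solve for V:

λ² = h²/(2mqV)
V = h²/(2mqλ²)
V = (6.626 × 10^-34 J·s)² / (2 × 3.34 × 10^-27 kg × 1.602 × 10^-19 C × (3.73 × 10^-11 m)²)
V = 2.95 × 10^-1 V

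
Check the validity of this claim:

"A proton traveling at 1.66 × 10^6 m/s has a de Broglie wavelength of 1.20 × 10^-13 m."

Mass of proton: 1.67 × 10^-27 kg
False

The claim is incorrect.

Using λ = h/(mv):
λ = (6.626 × 10^-34 J·s) / (1.67 × 10^-27 kg × 1.66 × 10^6 m/s)
λ = 2.39 × 10^-13 m

The actual wavelength differs from the claimed 1.20 × 10^-13 m.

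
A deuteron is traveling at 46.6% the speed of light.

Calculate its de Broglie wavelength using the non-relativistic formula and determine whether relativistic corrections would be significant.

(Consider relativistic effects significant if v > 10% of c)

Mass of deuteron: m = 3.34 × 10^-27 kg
Yes, relativistic corrections are needed.

Using the non-relativistic de Broglie formula λ = h/(mv):

v = 46.6% × c = 1.397 × 10^8 m/s

λ = h/(mv)
λ = (6.626 × 10^-34 J·s) / (3.34 × 10^-27 kg × 1.397 × 10^8 m/s)
λ = 1.42 × 10^-15 m

Since v = 46.6% of c > 10% of c, relativistic corrections ARE significant and the actual wavelength would differ from this non-relativistic estimate.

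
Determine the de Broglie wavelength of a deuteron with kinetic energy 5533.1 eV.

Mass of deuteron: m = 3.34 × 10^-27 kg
2.72 × 10^-13 m

Using λ = h/√(2mKE):

First convert KE to Joules: KE = 5533.1 eV = 8.865 × 10^-16 J

λ = h/√(2mKE)
λ = (6.626 × 10^-34 J·s) / √(2 × 3.34 × 10^-27 kg × 8.865 × 10^-16 J)
λ = 2.72 × 10^-13 m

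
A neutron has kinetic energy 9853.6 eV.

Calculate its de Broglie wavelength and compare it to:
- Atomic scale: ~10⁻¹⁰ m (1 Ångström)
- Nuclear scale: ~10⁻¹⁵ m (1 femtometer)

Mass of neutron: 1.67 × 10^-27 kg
λ = 2.89 × 10^-13 m, which is between nuclear and atomic scales.

Using λ = h/√(2mKE):

KE = 9853.6 eV = 1.579 × 10^-15 J

λ = h/√(2mKE)
λ = (6.626 × 10^-34 J·s) / √(2 × 1.67 × 10^-27 kg × 1.579 × 10^-15 J)
λ = 2.89 × 10^-13 m

Comparison:
- Atomic scale (10⁻¹⁰ m): λ is 0.0029× this size
- Nuclear scale (10⁻¹⁵ m): λ is 2.9e+02× this size

The wavelength is between nuclear and atomic scales.

This wavelength is appropriate for probing atomic structure but too large for nuclear physics experiments.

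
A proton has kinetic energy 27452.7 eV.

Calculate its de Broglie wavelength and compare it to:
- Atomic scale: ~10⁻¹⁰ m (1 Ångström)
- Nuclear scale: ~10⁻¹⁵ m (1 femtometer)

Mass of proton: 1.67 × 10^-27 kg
λ = 1.73 × 10^-13 m, which is between nuclear and atomic scales.

Using λ = h/√(2mKE):

KE = 27452.7 eV = 4.398 × 10^-15 J

λ = h/√(2mKE)
λ = (6.626 × 10^-34 J·s) / √(2 × 1.67 × 10^-27 kg × 4.398 × 10^-15 J)
λ = 1.73 × 10^-13 m

Comparison:
- Atomic scale (10⁻¹⁰ m): λ is 0.0017× this size
- Nuclear scale (10⁻¹⁵ m): λ is 1.7e+02× this size

The wavelength is between nuclear and atomic scales.

This wavelength is appropriate for probing atomic structure but too large for nuclear physics experiments.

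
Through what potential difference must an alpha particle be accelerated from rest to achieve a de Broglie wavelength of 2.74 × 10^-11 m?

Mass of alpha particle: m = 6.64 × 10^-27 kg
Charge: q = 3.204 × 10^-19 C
1.37 × 10^-1 V

From λ = h/√(2mqV), we solve for V:

λ² = h²/(2mqV)
V = h²/(2mqλ²)
V = (6.626 × 10^-34 J·s)² / (2 × 6.64 × 10^-27 kg × 3.204 × 10^-19 C × (2.74 × 10^-11 m)²)
V = 1.37 × 10^-1 V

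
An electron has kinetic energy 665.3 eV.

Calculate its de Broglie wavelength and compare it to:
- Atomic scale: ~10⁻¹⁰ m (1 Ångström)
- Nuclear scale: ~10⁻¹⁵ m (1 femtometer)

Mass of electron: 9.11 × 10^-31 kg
λ = 4.75 × 10^-11 m, which is between nuclear and atomic scales.

Using λ = h/√(2mKE):

KE = 665.3 eV = 1.066 × 10^-16 J

λ = h/√(2mKE)
λ = (6.626 × 10^-34 J·s) / √(2 × 9.11 × 10^-31 kg × 1.066 × 10^-16 J)
λ = 4.75 × 10^-11 m

Comparison:
- Atomic scale (10⁻¹⁰ m): λ is 0.48× this size
- Nuclear scale (10⁻¹⁵ m): λ is 4.8e+04× this size

The wavelength is between nuclear and atomic scales.

This wavelength is appropriate for probing atomic structure but too large for nuclear physics experiments.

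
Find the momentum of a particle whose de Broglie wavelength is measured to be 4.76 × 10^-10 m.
1.39 × 10^-24 kg·m/s

From the de Broglie relation λ = h/p, we solve for p:

p = h/λ
p = (6.626 × 10^-34 J·s) / (4.76 × 10^-10 m)
p = 1.39 × 10^-24 kg·m/s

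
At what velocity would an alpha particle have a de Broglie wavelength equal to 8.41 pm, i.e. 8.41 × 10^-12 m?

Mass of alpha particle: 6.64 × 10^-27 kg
1.19 × 10^4 m/s

From λ = h/(mv), solve for v:

v = h/(mλ)
v = (6.626 × 10^-34 J·s) / (6.64 × 10^-27 kg × 8.41 × 10^-12 m)
v = 1.19 × 10^4 m/s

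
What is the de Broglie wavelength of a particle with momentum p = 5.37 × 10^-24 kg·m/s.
1.23 × 10^-10 m

Using the de Broglie relation λ = h/p:

λ = h/p
λ = (6.626 × 10^-34 J·s) / (5.37 × 10^-24 kg·m/s)
λ = 1.23 × 10^-10 m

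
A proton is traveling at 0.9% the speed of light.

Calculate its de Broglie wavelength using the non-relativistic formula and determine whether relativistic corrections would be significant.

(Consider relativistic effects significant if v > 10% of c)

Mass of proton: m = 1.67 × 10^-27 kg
No, relativistic corrections are not needed.

Using the non-relativistic de Broglie formula λ = h/(mv):

v = 0.9% × c = 2.698 × 10^6 m/s

λ = h/(mv)
λ = (6.626 × 10^-34 J·s) / (1.67 × 10^-27 kg × 2.698 × 10^6 m/s)
λ = 1.47 × 10^-13 m

Since v = 0.9% of c < 10% of c, relativistic corrections are NOT significant and this non-relativistic result is a good approximation.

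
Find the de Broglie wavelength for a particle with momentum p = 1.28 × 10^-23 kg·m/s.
5.18 × 10^-11 m

Using the de Broglie relation λ = h/p:

λ = h/p
λ = (6.626 × 10^-34 J·s) / (1.28 × 10^-23 kg·m/s)
λ = 5.18 × 10^-11 m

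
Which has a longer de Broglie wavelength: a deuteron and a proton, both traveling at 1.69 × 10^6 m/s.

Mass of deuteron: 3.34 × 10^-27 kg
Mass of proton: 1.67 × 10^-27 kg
The proton has the longer wavelength.

Using λ = h/(mv), since both particles have the same velocity, the wavelength depends only on mass.

For deuteron: λ₁ = h/(m₁v) = 1.17 × 10^-13 m
For proton: λ₂ = h/(m₂v) = 2.35 × 10^-13 m

Since λ ∝ 1/m at constant velocity, the lighter particle has the longer wavelength.

The proton has the longer de Broglie wavelength.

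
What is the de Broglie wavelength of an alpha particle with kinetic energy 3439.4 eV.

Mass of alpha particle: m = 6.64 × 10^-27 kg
2.45 × 10^-13 m

Using λ = h/√(2mKE):

First convert KE to Joules: KE = 3439.4 eV = 5.511 × 10^-16 J

λ = h/√(2mKE)
λ = (6.626 × 10^-34 J·s) / √(2 × 6.64 × 10^-27 kg × 5.511 × 10^-16 J)
λ = 2.45 × 10^-13 m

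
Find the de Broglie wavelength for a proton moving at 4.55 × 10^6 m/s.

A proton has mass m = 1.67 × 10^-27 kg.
8.72 × 10^-14 m

Using the de Broglie relation λ = h/(mv):

λ = h/(mv)
λ = (6.626 × 10^-34 J·s) / (1.67 × 10^-27 kg × 4.55 × 10^6 m/s)
λ = 8.72 × 10^-14 m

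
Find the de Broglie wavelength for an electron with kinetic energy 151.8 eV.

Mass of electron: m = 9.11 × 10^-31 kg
9.95 × 10^-11 m

Using λ = h/√(2mKE):

First convert KE to Joules: KE = 151.8 eV = 2.432 × 10^-17 J

λ = h/√(2mKE)
λ = (6.626 × 10^-34 J·s) / √(2 × 9.11 × 10^-31 kg × 2.432 × 10^-17 J)
λ = 9.95 × 10^-11 m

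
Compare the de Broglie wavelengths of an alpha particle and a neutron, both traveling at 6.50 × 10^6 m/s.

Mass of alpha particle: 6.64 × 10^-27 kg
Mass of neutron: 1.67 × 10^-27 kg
The neutron has the longer wavelength.

Using λ = h/(mv), since both particles have the same velocity, the wavelength depends only on mass.

For alpha particle: λ₁ = h/(m₁v) = 1.54 × 10^-14 m
For neutron: λ₂ = h/(m₂v) = 6.10 × 10^-14 m

Since λ ∝ 1/m at constant velocity, the lighter particle has the longer wavelength.

The neutron has the longer de Broglie wavelength.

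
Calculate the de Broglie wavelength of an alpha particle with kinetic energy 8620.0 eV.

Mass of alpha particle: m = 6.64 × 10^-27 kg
1.55 × 10^-13 m

Using λ = h/√(2mKE):

First convert KE to Joules: KE = 8620.0 eV = 1.381 × 10^-15 J

λ = h/√(2mKE)
λ = (6.626 × 10^-34 J·s) / √(2 × 6.64 × 10^-27 kg × 1.381 × 10^-15 J)
λ = 1.55 × 10^-13 m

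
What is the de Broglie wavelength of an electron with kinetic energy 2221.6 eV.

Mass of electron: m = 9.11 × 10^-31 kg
2.60 × 10^-11 m

Using λ = h/√(2mKE):

First convert KE to Joules: KE = 2221.6 eV = 3.559 × 10^-16 J

λ = h/√(2mKE)
λ = (6.626 × 10^-34 J·s) / √(2 × 9.11 × 10^-31 kg × 3.559 × 10^-16 J)
λ = 2.60 × 10^-11 m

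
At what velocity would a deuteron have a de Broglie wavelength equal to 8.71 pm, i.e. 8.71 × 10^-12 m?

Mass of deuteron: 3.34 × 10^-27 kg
2.28 × 10^4 m/s

From λ = h/(mv), solve for v:

v = h/(mλ)
v = (6.626 × 10^-34 J·s) / (3.34 × 10^-27 kg × 8.71 × 10^-12 m)
v = 2.28 × 10^4 m/s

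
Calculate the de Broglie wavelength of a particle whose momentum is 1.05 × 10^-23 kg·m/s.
6.31 × 10^-11 m

Using the de Broglie relation λ = h/p:

λ = h/p
λ = (6.626 × 10^-34 J·s) / (1.05 × 10^-23 kg·m/s)
λ = 6.31 × 10^-11 m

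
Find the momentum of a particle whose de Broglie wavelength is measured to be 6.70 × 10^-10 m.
9.89 × 10^-25 kg·m/s

From the de Broglie relation λ = h/p, we solve for p:

p = h/λ
p = (6.626 × 10^-34 J·s) / (6.70 × 10^-10 m)
p = 9.89 × 10^-25 kg·m/s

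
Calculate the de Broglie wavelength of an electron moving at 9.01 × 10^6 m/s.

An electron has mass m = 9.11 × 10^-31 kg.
8.07 × 10^-11 m

Using the de Broglie relation λ = h/(mv):

λ = h/(mv)
λ = (6.626 × 10^-34 J·s) / (9.11 × 10^-31 kg × 9.01 × 10^6 m/s)
λ = 8.07 × 10^-11 m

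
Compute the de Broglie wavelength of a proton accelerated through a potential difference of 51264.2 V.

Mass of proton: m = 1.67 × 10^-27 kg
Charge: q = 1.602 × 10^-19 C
1.27 × 10^-13 m

When a particle is accelerated through voltage V, it gains kinetic energy KE = qV.

The de Broglie wavelength is then λ = h/√(2mqV):

λ = h/√(2mqV)
λ = (6.626 × 10^-34 J·s) / √(2 × 1.67 × 10^-27 kg × 1.602 × 10^-19 C × 51264.2 V)
λ = 1.27 × 10^-13 m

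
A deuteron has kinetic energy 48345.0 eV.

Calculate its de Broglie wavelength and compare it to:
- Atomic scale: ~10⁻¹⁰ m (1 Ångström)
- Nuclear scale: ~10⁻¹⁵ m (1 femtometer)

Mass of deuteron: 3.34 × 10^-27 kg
λ = 9.21 × 10^-14 m, which is between nuclear and atomic scales.

Using λ = h/√(2mKE):

KE = 48345.0 eV = 7.746 × 10^-15 J

λ = h/√(2mKE)
λ = (6.626 × 10^-34 J·s) / √(2 × 3.34 × 10^-27 kg × 7.746 × 10^-15 J)
λ = 9.21 × 10^-14 m

Comparison:
- Atomic scale (10⁻¹⁰ m): λ is 0.00092× this size
- Nuclear scale (10⁻¹⁵ m): λ is 92× this size

The wavelength is between nuclear and atomic scales.

This wavelength is appropriate for probing atomic structure but too large for nuclear physics experiments.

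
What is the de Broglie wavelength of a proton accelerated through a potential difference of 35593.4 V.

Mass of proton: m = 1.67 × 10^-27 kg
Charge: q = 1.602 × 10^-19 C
1.52 × 10^-13 m

When a particle is accelerated through voltage V, it gains kinetic energy KE = qV.

The de Broglie wavelength is then λ = h/√(2mqV):

λ = h/√(2mqV)
λ = (6.626 × 10^-34 J·s) / √(2 × 1.67 × 10^-27 kg × 1.602 × 10^-19 C × 35593.4 V)
λ = 1.52 × 10^-13 m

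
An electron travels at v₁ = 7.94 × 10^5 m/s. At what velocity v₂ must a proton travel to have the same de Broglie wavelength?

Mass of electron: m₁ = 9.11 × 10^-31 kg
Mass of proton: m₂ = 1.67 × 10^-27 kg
v₂ = 4.33 × 10^2 m/s

For equal de Broglie wavelengths: λ₁ = λ₂

h/(m₁v₁) = h/(m₂v₂)
m₁v₁ = m₂v₂
v₂ = v₁ · (m₁/m₂)

v₂ = 7.94 × 10^5 m/s × (9.11 × 10^-31 kg / 1.67 × 10^-27 kg)
v₂ = 4.33 × 10^2 m/s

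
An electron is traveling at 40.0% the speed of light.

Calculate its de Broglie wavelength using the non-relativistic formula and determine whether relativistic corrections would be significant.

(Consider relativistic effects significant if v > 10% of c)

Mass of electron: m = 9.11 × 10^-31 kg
Yes, relativistic corrections are needed.

Using the non-relativistic de Broglie formula λ = h/(mv):

v = 40.0% × c = 1.199 × 10^8 m/s

λ = h/(mv)
λ = (6.626 × 10^-34 J·s) / (9.11 × 10^-31 kg × 1.199 × 10^8 m/s)
λ = 6.07 × 10^-12 m

Since v = 40.0% of c > 10% of c, relativistic corrections ARE significant and the actual wavelength would differ from this non-relativistic estimate.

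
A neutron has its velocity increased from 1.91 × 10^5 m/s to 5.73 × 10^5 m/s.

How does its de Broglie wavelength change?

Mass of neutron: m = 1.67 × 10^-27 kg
The wavelength decreases by a factor of 3.

Using λ = h/(mv):

Initial wavelength: λ₁ = h/(mv₁) = 2.08 × 10^-12 m
Final wavelength: λ₂ = h/(mv₂) = 6.92 × 10^-13 m

Since λ ∝ 1/v, when velocity increases by a factor of 3, the wavelength decreases by a factor of 3.

λ₂/λ₁ = v₁/v₂ = 1/3

The wavelength decreases by a factor of 3.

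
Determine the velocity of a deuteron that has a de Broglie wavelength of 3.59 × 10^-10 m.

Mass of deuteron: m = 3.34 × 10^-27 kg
5.53 × 10^2 m/s

From the de Broglie relation λ = h/(mv), we solve for v:

v = h/(mλ)
v = (6.626 × 10^-34 J·s) / (3.34 × 10^-27 kg × 3.59 × 10^-10 m)
v = 5.53 × 10^2 m/s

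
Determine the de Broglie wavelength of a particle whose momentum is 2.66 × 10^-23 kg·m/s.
2.49 × 10^-11 m

Using the de Broglie relation λ = h/p:

λ = h/p
λ = (6.626 × 10^-34 J·s) / (2.66 × 10^-23 kg·m/s)
λ = 2.49 × 10^-11 m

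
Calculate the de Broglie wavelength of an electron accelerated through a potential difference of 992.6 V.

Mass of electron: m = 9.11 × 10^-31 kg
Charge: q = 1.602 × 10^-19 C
3.89 × 10^-11 m

When a particle is accelerated through voltage V, it gains kinetic energy KE = qV.

The de Broglie wavelength is then λ = h/√(2mqV):

λ = h/√(2mqV)
λ = (6.626 × 10^-34 J·s) / √(2 × 9.11 × 10^-31 kg × 1.602 × 10^-19 C × 992.6 V)
λ = 3.89 × 10^-11 m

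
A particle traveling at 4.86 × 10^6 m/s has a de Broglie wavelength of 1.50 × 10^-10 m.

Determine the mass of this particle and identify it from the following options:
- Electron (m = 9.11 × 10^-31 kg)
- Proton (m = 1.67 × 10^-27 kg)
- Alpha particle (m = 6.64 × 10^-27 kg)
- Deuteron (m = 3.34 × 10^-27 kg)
The particle is an electron.

From λ = h/(mv), solve for mass:

m = h/(λv)
m = (6.626 × 10^-34 J·s) / (1.50 × 10^-10 m × 4.86 × 10^6 m/s)
m = 9.09 × 10^-31 kg

Comparing with the listed masses, this is closest to an electron.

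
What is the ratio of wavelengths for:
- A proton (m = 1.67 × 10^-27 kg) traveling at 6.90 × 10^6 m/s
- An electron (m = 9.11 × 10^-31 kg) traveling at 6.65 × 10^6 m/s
λ₁/λ₂ = 5.26 × 10^-4

Using λ = h/(mv):

λ₁ = h/(m₁v₁) = 5.75 × 10^-14 m
λ₂ = h/(m₂v₂) = 1.09 × 10^-10 m

Ratio λ₁/λ₂ = (m₂v₂)/(m₁v₁)
         = (9.11 × 10^-31 kg × 6.65 × 10^6 m/s) / (1.67 × 10^-27 kg × 6.90 × 10^6 m/s)
         = 5.26 × 10^-4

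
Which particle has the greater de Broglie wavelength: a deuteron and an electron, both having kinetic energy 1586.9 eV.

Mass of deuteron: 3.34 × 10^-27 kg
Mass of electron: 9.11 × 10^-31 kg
The electron has the longer wavelength.

Using λ = h/√(2mKE):

For deuteron: λ₁ = h/√(2m₁KE) = 5.08 × 10^-13 m
For electron: λ₂ = h/√(2m₂KE) = 3.08 × 10^-11 m

Since λ ∝ 1/√m at constant kinetic energy, the lighter particle has the longer wavelength.

The electron has the longer de Broglie wavelength.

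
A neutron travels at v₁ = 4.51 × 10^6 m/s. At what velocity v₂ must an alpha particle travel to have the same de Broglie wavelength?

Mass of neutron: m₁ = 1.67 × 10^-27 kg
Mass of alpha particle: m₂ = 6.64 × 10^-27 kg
v₂ = 1.13 × 10^6 m/s

For equal de Broglie wavelengths: λ₁ = λ₂

h/(m₁v₁) = h/(m₂v₂)
m₁v₁ = m₂v₂
v₂ = v₁ · (m₁/m₂)

v₂ = 4.51 × 10^6 m/s × (1.67 × 10^-27 kg / 6.64 × 10^-27 kg)
v₂ = 1.13 × 10^6 m/s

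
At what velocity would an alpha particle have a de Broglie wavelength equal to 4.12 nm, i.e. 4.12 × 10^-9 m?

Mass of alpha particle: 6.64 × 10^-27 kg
2.42 × 10^1 m/s

From λ = h/(mv), solve for v:

v = h/(mλ)
v = (6.626 × 10^-34 J·s) / (6.64 × 10^-27 kg × 4.12 × 10^-9 m)
v = 2.42 × 10^1 m/s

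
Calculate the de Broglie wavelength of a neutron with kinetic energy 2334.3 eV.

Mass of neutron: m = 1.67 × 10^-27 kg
5.93 × 10^-13 m

Using λ = h/√(2mKE):

First convert KE to Joules: KE = 2334.3 eV = 3.740 × 10^-16 J

λ = h/√(2mKE)
λ = (6.626 × 10^-34 J·s) / √(2 × 1.67 × 10^-27 kg × 3.740 × 10^-16 J)
λ = 5.93 × 10^-13 m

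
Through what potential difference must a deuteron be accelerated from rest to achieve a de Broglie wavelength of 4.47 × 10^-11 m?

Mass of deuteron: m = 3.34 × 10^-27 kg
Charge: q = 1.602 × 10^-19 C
2.05 × 10^-1 V

From λ = h/√(2mqV), we solve for V:

λ² = h²/(2mqV)
V = h²/(2mqλ²)
V = (6.626 × 10^-34 J·s)² / (2 × 3.34 × 10^-27 kg × 1.602 × 10^-19 C × (4.47 × 10^-11 m)²)
V = 2.05 × 10^-1 V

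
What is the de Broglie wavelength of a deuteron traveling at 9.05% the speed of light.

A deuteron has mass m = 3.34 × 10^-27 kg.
7.31 × 10^-15 m

Using the de Broglie relation λ = h/(mv):

v = 9.05% × c = 2.713 × 10^7 m/s

λ = h/(mv)
λ = (6.626 × 10^-34 J·s) / (3.34 × 10^-27 kg × 2.713 × 10^7 m/s)
λ = 7.31 × 10^-15 m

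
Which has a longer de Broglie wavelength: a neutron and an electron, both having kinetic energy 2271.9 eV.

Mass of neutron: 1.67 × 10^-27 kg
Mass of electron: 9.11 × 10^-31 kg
The electron has the longer wavelength.

Using λ = h/√(2mKE):

For neutron: λ₁ = h/√(2m₁KE) = 6.01 × 10^-13 m
For electron: λ₂ = h/√(2m₂KE) = 2.57 × 10^-11 m

Since λ ∝ 1/√m at constant kinetic energy, the lighter particle has the longer wavelength.

The electron has the longer de Broglie wavelength.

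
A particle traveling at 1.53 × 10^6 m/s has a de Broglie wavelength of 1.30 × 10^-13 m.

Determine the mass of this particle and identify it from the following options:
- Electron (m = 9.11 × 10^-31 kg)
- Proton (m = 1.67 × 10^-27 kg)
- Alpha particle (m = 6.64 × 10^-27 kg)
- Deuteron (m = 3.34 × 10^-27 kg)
The particle is a deuteron.

From λ = h/(mv), solve for mass:

m = h/(λv)
m = (6.626 × 10^-34 J·s) / (1.30 × 10^-13 m × 1.53 × 10^6 m/s)
m = 3.33 × 10^-27 kg

Comparing with the listed masses, this is closest to a deuteron.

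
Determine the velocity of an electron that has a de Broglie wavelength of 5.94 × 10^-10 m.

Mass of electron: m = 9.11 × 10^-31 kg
1.22 × 10^6 m/s

From the de Broglie relation λ = h/(mv), we solve for v:

v = h/(mλ)
v = (6.626 × 10^-34 J·s) / (9.11 × 10^-31 kg × 5.94 × 10^-10 m)
v = 1.22 × 10^6 m/s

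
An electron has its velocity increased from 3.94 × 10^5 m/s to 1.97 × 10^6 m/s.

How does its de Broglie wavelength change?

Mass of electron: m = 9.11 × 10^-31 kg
The wavelength decreases by a factor of 5.

Using λ = h/(mv):

Initial wavelength: λ₁ = h/(mv₁) = 1.85 × 10^-9 m
Final wavelength: λ₂ = h/(mv₂) = 3.69 × 10^-10 m

Since λ ∝ 1/v, when velocity increases by a factor of 5, the wavelength decreases by a factor of 5.

λ₂/λ₁ = v₁/v₂ = 1/5

The wavelength decreases by a factor of 5.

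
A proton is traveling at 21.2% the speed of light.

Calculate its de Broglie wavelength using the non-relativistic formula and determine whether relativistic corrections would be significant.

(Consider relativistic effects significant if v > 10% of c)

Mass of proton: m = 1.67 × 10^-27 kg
Yes, relativistic corrections are needed.

Using the non-relativistic de Broglie formula λ = h/(mv):

v = 21.2% × c = 6.356 × 10^7 m/s

λ = h/(mv)
λ = (6.626 × 10^-34 J·s) / (1.67 × 10^-27 kg × 6.356 × 10^7 m/s)
λ = 6.24 × 10^-15 m

Since v = 21.2% of c > 10% of c, relativistic corrections ARE significant and the actual wavelength would differ from this non-relativistic estimate.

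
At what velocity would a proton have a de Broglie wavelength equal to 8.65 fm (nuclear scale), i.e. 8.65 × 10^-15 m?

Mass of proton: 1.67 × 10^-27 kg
4.59 × 10^7 m/s

From λ = h/(mv), solve for v:

v = h/(mλ)
v = (6.626 × 10^-34 J·s) / (1.67 × 10^-27 kg × 8.65 × 10^-15 m)
v = 4.59 × 10^7 m/s

Note: This velocity is 15.3% of the speed of light, so relativistic corrections would be needed for a more accurate calculation.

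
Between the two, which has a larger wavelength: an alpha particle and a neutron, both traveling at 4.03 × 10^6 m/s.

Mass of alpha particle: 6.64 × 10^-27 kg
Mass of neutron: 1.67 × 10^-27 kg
The neutron has the longer wavelength.

Using λ = h/(mv), since both particles have the same velocity, the wavelength depends only on mass.

For alpha particle: λ₁ = h/(m₁v) = 2.48 × 10^-14 m
For neutron: λ₂ = h/(m₂v) = 9.85 × 10^-14 m

Since λ ∝ 1/m at constant velocity, the lighter particle has the longer wavelength.

The neutron has the longer de Broglie wavelength.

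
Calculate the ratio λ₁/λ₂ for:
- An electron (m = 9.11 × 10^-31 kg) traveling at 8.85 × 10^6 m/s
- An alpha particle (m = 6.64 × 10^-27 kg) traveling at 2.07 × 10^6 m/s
λ₁/λ₂ = 1.70 × 10^3

Using λ = h/(mv):

λ₁ = h/(m₁v₁) = 8.22 × 10^-11 m
λ₂ = h/(m₂v₂) = 4.82 × 10^-14 m

Ratio λ₁/λ₂ = (m₂v₂)/(m₁v₁)
         = (6.64 × 10^-27 kg × 2.07 × 10^6 m/s) / (9.11 × 10^-31 kg × 8.85 × 10^6 m/s)
         = 1.70 × 10^3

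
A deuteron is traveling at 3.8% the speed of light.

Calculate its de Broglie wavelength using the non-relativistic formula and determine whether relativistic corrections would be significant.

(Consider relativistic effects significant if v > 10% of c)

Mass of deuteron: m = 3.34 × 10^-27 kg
No, relativistic corrections are not needed.

Using the non-relativistic de Broglie formula λ = h/(mv):

v = 3.8% × c = 1.139 × 10^7 m/s

λ = h/(mv)
λ = (6.626 × 10^-34 J·s) / (3.34 × 10^-27 kg × 1.139 × 10^7 m/s)
λ = 1.74 × 10^-14 m

Since v = 3.8% of c < 10% of c, relativistic corrections are NOT significant and this non-relativistic result is a good approximation.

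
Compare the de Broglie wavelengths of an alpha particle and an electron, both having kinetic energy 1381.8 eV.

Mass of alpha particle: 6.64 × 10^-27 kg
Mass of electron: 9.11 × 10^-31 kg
The electron has the longer wavelength.

Using λ = h/√(2mKE):

For alpha particle: λ₁ = h/√(2m₁KE) = 3.86 × 10^-13 m
For electron: λ₂ = h/√(2m₂KE) = 3.30 × 10^-11 m

Since λ ∝ 1/√m at constant kinetic energy, the lighter particle has the longer wavelength.

The electron has the longer de Broglie wavelength.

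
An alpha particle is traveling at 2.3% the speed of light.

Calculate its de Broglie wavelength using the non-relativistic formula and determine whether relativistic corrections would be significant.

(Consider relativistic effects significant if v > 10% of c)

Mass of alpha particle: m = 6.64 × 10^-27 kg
No, relativistic corrections are not needed.

Using the non-relativistic de Broglie formula λ = h/(mv):

v = 2.3% × c = 6.895 × 10^6 m/s

λ = h/(mv)
λ = (6.626 × 10^-34 J·s) / (6.64 × 10^-27 kg × 6.895 × 10^6 m/s)
λ = 1.45 × 10^-14 m

Since v = 2.3% of c < 10% of c, relativistic corrections are NOT significant and this non-relativistic result is a good approximation.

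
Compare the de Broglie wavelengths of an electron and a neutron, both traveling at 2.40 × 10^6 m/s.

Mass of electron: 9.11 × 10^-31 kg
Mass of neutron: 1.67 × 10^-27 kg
The electron has the longer wavelength.

Using λ = h/(mv), since both particles have the same velocity, the wavelength depends only on mass.

For electron: λ₁ = h/(m₁v) = 3.03 × 10^-10 m
For neutron: λ₂ = h/(m₂v) = 1.65 × 10^-13 m

Since λ ∝ 1/m at constant velocity, the lighter particle has the longer wavelength.

The electron has the longer de Broglie wavelength.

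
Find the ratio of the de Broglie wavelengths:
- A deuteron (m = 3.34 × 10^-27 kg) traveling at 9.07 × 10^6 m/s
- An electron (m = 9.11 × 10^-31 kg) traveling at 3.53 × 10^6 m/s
λ₁/λ₂ = 1.06 × 10^-4

Using λ = h/(mv):

λ₁ = h/(m₁v₁) = 2.19 × 10^-14 m
λ₂ = h/(m₂v₂) = 2.06 × 10^-10 m

Ratio λ₁/λ₂ = (m₂v₂)/(m₁v₁)
         = (9.11 × 10^-31 kg × 3.53 × 10^6 m/s) / (3.34 × 10^-27 kg × 9.07 × 10^6 m/s)
         = 1.06 × 10^-4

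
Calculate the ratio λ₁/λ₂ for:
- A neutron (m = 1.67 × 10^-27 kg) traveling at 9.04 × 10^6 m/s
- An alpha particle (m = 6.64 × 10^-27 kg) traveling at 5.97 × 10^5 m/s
λ₁/λ₂ = 0.263

Using λ = h/(mv):

λ₁ = h/(m₁v₁) = 4.39 × 10^-14 m
λ₂ = h/(m₂v₂) = 1.67 × 10^-13 m

Ratio λ₁/λ₂ = (m₂v₂)/(m₁v₁)
         = (6.64 × 10^-27 kg × 5.97 × 10^5 m/s) / (1.67 × 10^-27 kg × 9.04 × 10^6 m/s)
         = 0.263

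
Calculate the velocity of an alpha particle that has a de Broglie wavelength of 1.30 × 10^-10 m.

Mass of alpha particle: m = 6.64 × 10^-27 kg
7.68 × 10^2 m/s

From the de Broglie relation λ = h/(mv), we solve for v:

v = h/(mλ)
v = (6.626 × 10^-34 J·s) / (6.64 × 10^-27 kg × 1.30 × 10^-10 m)
v = 7.68 × 10^2 m/s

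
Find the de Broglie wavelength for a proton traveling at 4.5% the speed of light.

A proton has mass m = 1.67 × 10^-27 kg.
2.94 × 10^-14 m

Using the de Broglie relation λ = h/(mv):

v = 4.5% × c = 1.349 × 10^7 m/s

λ = h/(mv)
λ = (6.626 × 10^-34 J·s) / (1.67 × 10^-27 kg × 1.349 × 10^7 m/s)
λ = 2.94 × 10^-14 m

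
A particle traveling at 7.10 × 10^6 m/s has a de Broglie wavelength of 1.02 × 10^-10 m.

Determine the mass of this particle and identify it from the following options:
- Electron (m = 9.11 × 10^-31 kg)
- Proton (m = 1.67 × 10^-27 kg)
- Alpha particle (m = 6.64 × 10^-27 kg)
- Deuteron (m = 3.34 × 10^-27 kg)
The particle is an electron.

From λ = h/(mv), solve for mass:

m = h/(λv)
m = (6.626 × 10^-34 J·s) / (1.02 × 10^-10 m × 7.10 × 10^6 m/s)
m = 9.15 × 10^-31 kg

Comparing with the listed masses, this is closest to an electron.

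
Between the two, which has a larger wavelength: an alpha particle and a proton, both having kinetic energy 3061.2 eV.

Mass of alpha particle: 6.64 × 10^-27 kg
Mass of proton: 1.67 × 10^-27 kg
The proton has the longer wavelength.

Using λ = h/√(2mKE):

For alpha particle: λ₁ = h/√(2m₁KE) = 2.60 × 10^-13 m
For proton: λ₂ = h/√(2m₂KE) = 5.18 × 10^-13 m

Since λ ∝ 1/√m at constant kinetic energy, the lighter particle has the longer wavelength.

The proton has the longer de Broglie wavelength.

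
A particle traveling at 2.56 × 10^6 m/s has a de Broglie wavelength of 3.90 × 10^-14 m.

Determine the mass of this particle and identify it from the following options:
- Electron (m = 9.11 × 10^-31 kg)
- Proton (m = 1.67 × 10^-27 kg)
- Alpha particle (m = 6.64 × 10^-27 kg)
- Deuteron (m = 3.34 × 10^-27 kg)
The particle is an alpha particle.

From λ = h/(mv), solve for mass:

m = h/(λv)
m = (6.626 × 10^-34 J·s) / (3.90 × 10^-14 m × 2.56 × 10^6 m/s)
m = 6.64 × 10^-27 kg

Comparing with the listed masses, this is closest to an alpha particle.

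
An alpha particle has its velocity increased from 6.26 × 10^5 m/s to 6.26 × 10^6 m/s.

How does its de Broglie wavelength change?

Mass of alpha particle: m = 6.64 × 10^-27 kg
The wavelength decreases by a factor of 10.

Using λ = h/(mv):

Initial wavelength: λ₁ = h/(mv₁) = 1.59 × 10^-13 m
Final wavelength: λ₂ = h/(mv₂) = 1.59 × 10^-14 m

Since λ ∝ 1/v, when velocity increases by a factor of 10, the wavelength decreases by a factor of 10.

λ₂/λ₁ = v₁/v₂ = 1/10

The wavelength decreases by a factor of 10.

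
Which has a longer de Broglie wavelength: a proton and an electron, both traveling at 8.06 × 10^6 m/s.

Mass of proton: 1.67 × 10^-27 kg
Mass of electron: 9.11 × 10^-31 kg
The electron has the longer wavelength.

Using λ = h/(mv), since both particles have the same velocity, the wavelength depends only on mass.

For proton: λ₁ = h/(m₁v) = 4.92 × 10^-14 m
For electron: λ₂ = h/(m₂v) = 9.02 × 10^-11 m

Since λ ∝ 1/m at constant velocity, the lighter particle has the longer wavelength.

The electron has the longer de Broglie wavelength.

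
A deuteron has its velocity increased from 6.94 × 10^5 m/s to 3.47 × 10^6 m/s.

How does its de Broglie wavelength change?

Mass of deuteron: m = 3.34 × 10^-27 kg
The wavelength decreases by a factor of 5.

Using λ = h/(mv):

Initial wavelength: λ₁ = h/(mv₁) = 2.86 × 10^-13 m
Final wavelength: λ₂ = h/(mv₂) = 5.72 × 10^-14 m

Since λ ∝ 1/v, when velocity increases by a factor of 5, the wavelength decreases by a factor of 5.

λ₂/λ₁ = v₁/v₂ = 1/5

The wavelength decreases by a factor of 5.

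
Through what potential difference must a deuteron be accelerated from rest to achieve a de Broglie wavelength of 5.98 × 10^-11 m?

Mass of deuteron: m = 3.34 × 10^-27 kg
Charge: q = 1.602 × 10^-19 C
1.15 × 10^-1 V

From λ = h/√(2mqV), we solve for V:

λ² = h²/(2mqV)
V = h²/(2mqλ²)
V = (6.626 × 10^-34 J·s)² / (2 × 3.34 × 10^-27 kg × 1.602 × 10^-19 C × (5.98 × 10^-11 m)²)
V = 1.15 × 10^-1 V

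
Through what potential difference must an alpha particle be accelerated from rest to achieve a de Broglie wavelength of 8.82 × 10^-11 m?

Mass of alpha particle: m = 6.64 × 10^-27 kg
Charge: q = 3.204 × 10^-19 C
1.33 × 10^-2 V

From λ = h/√(2mqV), we solve for V:

λ² = h²/(2mqV)
V = h²/(2mqλ²)
V = (6.626 × 10^-34 J·s)² / (2 × 6.64 × 10^-27 kg × 3.204 × 10^-19 C × (8.82 × 10^-11 m)²)
V = 1.33 × 10^-2 V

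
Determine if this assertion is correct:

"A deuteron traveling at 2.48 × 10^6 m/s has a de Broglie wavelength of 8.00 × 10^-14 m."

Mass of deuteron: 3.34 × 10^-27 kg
True

The claim is correct.

Using λ = h/(mv):
λ = (6.626 × 10^-34 J·s) / (3.34 × 10^-27 kg × 2.48 × 10^6 m/s)
λ = 8.00 × 10^-14 m

This matches the claimed value.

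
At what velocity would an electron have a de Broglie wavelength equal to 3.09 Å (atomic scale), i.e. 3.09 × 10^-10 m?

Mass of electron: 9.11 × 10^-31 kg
2.35 × 10^6 m/s

From λ = h/(mv), solve for v:

v = h/(mλ)
v = (6.626 × 10^-34 J·s) / (9.11 × 10^-31 kg × 3.09 × 10^-10 m)
v = 2.35 × 10^6 m/s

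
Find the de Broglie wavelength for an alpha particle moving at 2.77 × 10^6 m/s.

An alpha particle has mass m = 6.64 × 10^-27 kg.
3.60 × 10^-14 m

Using the de Broglie relation λ = h/(mv):

λ = h/(mv)
λ = (6.626 × 10^-34 J·s) / (6.64 × 10^-27 kg × 2.77 × 10^6 m/s)
λ = 3.60 × 10^-14 m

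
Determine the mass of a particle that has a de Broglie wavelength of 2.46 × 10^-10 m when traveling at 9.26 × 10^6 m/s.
2.91 × 10^-31 kg

From the de Broglie relation λ = h/(mv), we solve for m:

m = h/(λv)
m = (6.626 × 10^-34 J·s) / (2.46 × 10^-10 m × 9.26 × 10^6 m/s)
m = 2.91 × 10^-31 kg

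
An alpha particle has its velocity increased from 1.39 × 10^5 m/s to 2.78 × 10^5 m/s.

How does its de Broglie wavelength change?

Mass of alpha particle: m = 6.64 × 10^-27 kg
The wavelength decreases by a factor of 2.

Using λ = h/(mv):

Initial wavelength: λ₁ = h/(mv₁) = 7.18 × 10^-13 m
Final wavelength: λ₂ = h/(mv₂) = 3.59 × 10^-13 m

Since λ ∝ 1/v, when velocity increases by a factor of 2, the wavelength decreases by a factor of 2.

λ₂/λ₁ = v₁/v₂ = 1/2

The wavelength decreases by a factor of 2.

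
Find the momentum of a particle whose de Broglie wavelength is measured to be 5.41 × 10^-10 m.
1.22 × 10^-24 kg·m/s

From the de Broglie relation λ = h/p, we solve for p:

p = h/λ
p = (6.626 × 10^-34 J·s) / (5.41 × 10^-10 m)
p = 1.22 × 10^-24 kg·m/s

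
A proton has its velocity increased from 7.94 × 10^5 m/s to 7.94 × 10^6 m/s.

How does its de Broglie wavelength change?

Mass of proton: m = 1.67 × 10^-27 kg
The wavelength decreases by a factor of 10.

Using λ = h/(mv):

Initial wavelength: λ₁ = h/(mv₁) = 5.00 × 10^-13 m
Final wavelength: λ₂ = h/(mv₂) = 5.00 × 10^-14 m

Since λ ∝ 1/v, when velocity increases by a factor of 10, the wavelength decreases by a factor of 10.

λ₂/λ₁ = v₁/v₂ = 1/10

The wavelength decreases by a factor of 10.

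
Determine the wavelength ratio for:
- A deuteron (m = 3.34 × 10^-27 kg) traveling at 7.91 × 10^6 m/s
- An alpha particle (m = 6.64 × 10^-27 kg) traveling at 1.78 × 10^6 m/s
λ₁/λ₂ = 0.447

Using λ = h/(mv):

λ₁ = h/(m₁v₁) = 2.51 × 10^-14 m
λ₂ = h/(m₂v₂) = 5.61 × 10^-14 m

Ratio λ₁/λ₂ = (m₂v₂)/(m₁v₁)
         = (6.64 × 10^-27 kg × 1.78 × 10^6 m/s) / (3.34 × 10^-27 kg × 7.91 × 10^6 m/s)
         = 0.447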